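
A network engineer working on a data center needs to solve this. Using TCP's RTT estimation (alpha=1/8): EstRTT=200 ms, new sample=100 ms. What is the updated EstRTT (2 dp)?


Given: EstRTT = 200 ms, SampleRTT = 100 ms, alpha = 1/8
New EstRTT = (1 - alpha) * EstRTT + alpha * SampleRTT
(7/8) * 200 = 175
(1/8) * 100 = 12.5
New EstRTT = 175 + 12.5 = 187.5 ms -> 187.50 ms (2 dp)

187.50


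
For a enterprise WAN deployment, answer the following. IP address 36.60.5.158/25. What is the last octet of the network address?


Given: IP = 36.60.5.158, prefix = /25
Subnet mask = 255.255.255.128
Last octet of IP: 158
Last octet of mask: 128
Network last octet = 158 AND 128 = 128

128


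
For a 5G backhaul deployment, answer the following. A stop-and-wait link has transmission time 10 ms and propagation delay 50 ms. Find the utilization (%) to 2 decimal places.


Given: Ttrans = 10 ms, Tprop = 50 ms
RTT = 2 * Tprop = 2 * 50 = 100 ms
U = Ttrans / (Ttrans + RTT)
U = 10 / (10 + 100)
U = 10 / 110 = 0.090909
U% = 9.09%

9.09


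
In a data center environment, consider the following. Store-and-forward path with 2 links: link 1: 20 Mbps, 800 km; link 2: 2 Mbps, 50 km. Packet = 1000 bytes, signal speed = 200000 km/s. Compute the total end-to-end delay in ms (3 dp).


Packet = 1000 bytes = 8000 bits. Store-and-forward: sum (t_trans + t_prop) per link.
Link 1: t_trans = 8000/(20*10^6) s = 0.4000 ms; t_prop = 800/200000 s = 4.0000 ms; subtotal = 4.4000 ms
Link 2: t_trans = 8000/(2*10^6) s = 4.0000 ms; t_prop = 50/200000 s = 0.2500 ms; subtotal = 4.2500 ms
End-to-end = 4.4000 + 4.2500 = 8.6500 ms -> 8.650 ms (3 dp)

8.650


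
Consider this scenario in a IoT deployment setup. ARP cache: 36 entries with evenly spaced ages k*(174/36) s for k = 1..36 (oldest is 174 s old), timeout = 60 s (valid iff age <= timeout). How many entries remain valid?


Ages are k * 174/36 s for k = 1..36 (spacing = 4.8333 s).
Entry k is valid iff k * 174/36 <= 60 iff k <= 36 * 60 / 174 = 12.4138
n_valid = floor(12.4138) = 12
(n_stale = 36 - 12 = 24)

12


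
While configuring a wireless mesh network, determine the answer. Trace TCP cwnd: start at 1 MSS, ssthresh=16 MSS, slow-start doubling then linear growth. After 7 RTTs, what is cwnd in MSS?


RTT 0: cwnd = 1 MSS (initial)
RTT 1: cwnd = 2 MSS (slow start, doubled)
RTT 2: cwnd = 4 MSS (slow start, doubled)
RTT 3: cwnd = 8 MSS (slow start, doubled)
RTT 4: cwnd = 16 MSS (slow start, doubled)
RTT 5: cwnd = 17 MSS (congestion avoidance, +1)
RTT 6: cwnd = 18 MSS (congestion avoidance, +1)
RTT 7: cwnd = 19 MSS (congestion avoidance, +1)

19


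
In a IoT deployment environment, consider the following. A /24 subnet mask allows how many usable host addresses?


Given: subnet mask /24
Host bits = 32 - 24 = 8
Total addresses = 2^8 = 256
Usable hosts = 256 - 2 (network + broadcast) = 254

254


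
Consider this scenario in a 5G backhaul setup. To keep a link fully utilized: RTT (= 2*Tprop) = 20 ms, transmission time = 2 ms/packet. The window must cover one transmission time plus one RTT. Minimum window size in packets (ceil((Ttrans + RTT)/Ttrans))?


Given: Ttrans = 2 ms, RTT = 20 ms (= 2 * Tprop, Tprop = 10 ms)
Time until first ACK returns = Ttrans + RTT = 2 + 20 = 22 ms
Need W * Ttrans >= Ttrans + RTT  ->  W >= (Ttrans + RTT) / Ttrans
(Ttrans + RTT) / Ttrans = 22 / 2 = 11
W_min = ceil(11) = 11

11


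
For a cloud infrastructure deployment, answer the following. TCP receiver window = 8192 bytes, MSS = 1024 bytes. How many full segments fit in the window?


Given: RWND = 8192 bytes, MSS = 1024 bytes
Full segments = floor(RWND / MSS)
Full segments = floor(8192 / 1024)
Full segments = floor(8.0) = 8

8


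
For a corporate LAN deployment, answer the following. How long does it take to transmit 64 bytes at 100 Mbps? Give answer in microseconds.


Given: packet = 64 bytes, bandwidth = 100 Mbps
Packet in bits = 64 * 8 = 512 bits
Bandwidth = 100 * 10^6 = 100000000 bps
Time = 512 / 100000000 seconds
Time in us = 512 * 10^6 / 100000000 = 5.12

5.12


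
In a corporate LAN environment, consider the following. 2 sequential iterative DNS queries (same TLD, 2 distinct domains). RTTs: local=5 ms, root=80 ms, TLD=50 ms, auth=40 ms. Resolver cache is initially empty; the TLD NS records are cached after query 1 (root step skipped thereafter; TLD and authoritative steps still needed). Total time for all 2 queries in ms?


Lookup 1 (cold cache): local + root + TLD + auth = 5 + 80 + 50 + 40 = 175 ms
Lookups 2..2 (TLD NS cached -> skip root; new domain -> still ask TLD and auth): local + TLD + auth = 5 + 50 + 40 = 95 ms each
Remaining 1 lookups: 1 * 95 = 95 ms
Total = 175 + 95 = 270 ms

270


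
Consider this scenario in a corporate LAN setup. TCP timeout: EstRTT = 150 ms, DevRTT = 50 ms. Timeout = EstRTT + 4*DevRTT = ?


Given: EstRTT = 150 ms, DevRTT = 50 ms
Timeout = EstRTT + 4 * DevRTT
4 * DevRTT = 4 * 50 = 200
Timeout = 150 + 200 = 350 ms

350


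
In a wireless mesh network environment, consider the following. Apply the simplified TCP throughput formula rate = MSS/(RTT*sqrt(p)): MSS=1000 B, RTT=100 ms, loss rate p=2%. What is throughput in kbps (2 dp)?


Given: MSS = 1000 bytes, RTT = 100 ms, loss = 2%
RTT in seconds = 100 / 1000 = 0.1
Loss rate = 2% = 0.02
sqrt(loss) = sqrt(0.02) = 0.141421356237
Throughput (bytes/s) = 1000 / (0.1 * 0.141421356237) = 70710.6781
Throughput (kbps) = 70710.6781 * 8 / 1000 = 565.685425 -> 565.69 kbps (2 dp)

565.69


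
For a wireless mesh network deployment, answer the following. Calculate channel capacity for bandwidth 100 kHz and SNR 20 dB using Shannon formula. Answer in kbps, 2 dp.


Given: B = 100 kHz, SNR = 20 dB
SNR linear = 10^(20/10) = 100
1 + SNR = 101
log2(101) = 6.6582114828
C = 100 * 1000 * 6.6582114828 = 665821.1483 bps
C = 665.821148 kbps -> 665.82 kbps (2 dp)

665.82


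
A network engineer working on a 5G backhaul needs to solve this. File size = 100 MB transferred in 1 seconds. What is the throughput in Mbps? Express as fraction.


Given: file = 100 MB, time = 1 s
File in Mb = 100 * 8 = 800 Mb
Throughput = 800 / 1 Mbps
Throughput = 800 Mbps

800


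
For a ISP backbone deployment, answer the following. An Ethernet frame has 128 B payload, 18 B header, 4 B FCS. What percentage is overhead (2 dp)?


Given: payload = 128 B, header = 18 B, trailer = 4 B
Overhead bytes = header + trailer = 18 + 4 = 22
Total frame = payload + overhead = 128 + 22 = 150
Overhead % = 22 / 150 * 100 = 14.6667% -> 14.67% (2 dp)

14.67


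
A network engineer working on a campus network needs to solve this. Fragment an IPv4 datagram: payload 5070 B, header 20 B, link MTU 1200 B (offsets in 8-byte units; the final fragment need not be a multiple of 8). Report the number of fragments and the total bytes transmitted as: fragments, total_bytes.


Max data per non-final fragment = floor((MTU - header)/8)*8 = floor((1200 - 20)/8)*8 = floor(1180/8)*8 = 1176 B
Final fragment needs no 8-byte alignment: it can carry up to MTU - header = 1180 B
Non-final fragments needed = ceil((payload - 1180) / 1176) = ceil(3890/1176) = ceil(3.3078) = 4
Number of fragments = 4 + 1 = 5
Fragment sizes (data): 4 * 1176 B + 366 B (last, 366 <= 1180 OK)
Total bytes sent = payload + n_frags * header = 5070 + 5*20 = 5070 + 100 = 5170 B

5, 5170


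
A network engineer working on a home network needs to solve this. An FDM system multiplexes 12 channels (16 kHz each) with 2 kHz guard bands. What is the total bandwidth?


Given: 12 channels, 16 kHz each, guard = 2 kHz
Channel bandwidth = 12 * 16 = 192 kHz
Guard bands = 11 gaps * 2 kHz = 22 kHz
Total = 192 + 22 = 214 kHz

214


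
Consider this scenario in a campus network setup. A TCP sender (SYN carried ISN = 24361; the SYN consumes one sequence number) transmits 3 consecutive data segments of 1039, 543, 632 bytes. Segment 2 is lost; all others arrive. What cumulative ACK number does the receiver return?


SYN uses sequence number 24361; first data byte = ISN + 1 = 24362.
Segment 1: SEQ = 24362, len = 1039 B, covers [24362, 25400]
Segment 2: SEQ = 25401, len = 543 B, covers [25401, 25943] [LOST]
Segment 3: SEQ = 25944, len = 632 B, covers [25944, 26575]
In-order data received: bytes [24362, 25400] (segments 1..1).
Segment 2 missing -> gap begins at byte 25401; later segments buffered out of order.
Cumulative ACK = next expected in-order byte = 24362 + 1039 = 25401

25401


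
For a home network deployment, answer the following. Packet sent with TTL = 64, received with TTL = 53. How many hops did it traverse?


Given: initial TTL = 64, received TTL = 53
Hops = initial TTL - received TTL
Hops = 64 - 53 = 11

11


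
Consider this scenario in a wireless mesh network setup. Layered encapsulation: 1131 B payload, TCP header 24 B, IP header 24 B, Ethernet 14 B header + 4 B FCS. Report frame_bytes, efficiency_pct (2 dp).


TCP segment = 1131 + 24 = 1155 B
IP packet = 1155 + 24 = 1179 B
Ethernet frame = 1179 + 14 + 4 = 1197 B
Efficiency = app / frame = 1131 / 1197 = 0.944862 = 94.4862% -> 94.49% (2 dp)

1197, 94.49


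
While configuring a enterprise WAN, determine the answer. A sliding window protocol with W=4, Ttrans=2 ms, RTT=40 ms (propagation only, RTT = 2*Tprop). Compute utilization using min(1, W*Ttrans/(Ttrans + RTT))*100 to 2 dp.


Given: W = 4, Ttrans = 2 ms, RTT = 40 ms (= 2 * Tprop, Tprop = 20 ms)
Cycle time = Ttrans + RTT = 2 + 40 = 42 ms (first packet sent until its ACK returns)
W * Ttrans = 4 * 2 = 8 ms of sending per cycle
W * Ttrans / (Ttrans + RTT) = 8 / 42 = 0.190476
U = min(1, 0.190476) = 0.190476
U% = 19.05%

19.05


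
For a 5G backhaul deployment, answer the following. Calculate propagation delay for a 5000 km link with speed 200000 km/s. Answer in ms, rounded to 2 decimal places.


Given: distance = 5000 km, speed = 200000 km/s
Delay = distance / speed = 5000 / 200000 seconds
Delay in ms = 5000 * 1000 / 200000
Delay = 25.0000 ms
Rounded to 2 dp = 25.00 ms

25.00


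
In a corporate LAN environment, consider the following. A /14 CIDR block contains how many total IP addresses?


Given: CIDR prefix /14
Host bits = 32 - 14 = 18
Total addresses = 2^18 = 262144

262144


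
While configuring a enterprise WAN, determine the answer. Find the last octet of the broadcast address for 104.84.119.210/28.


Given: IP = 104.84.119.210, prefix = /28
Host bits = 32 - 28 = 4
Network last octet = 210 AND mask = 208
Host part size = 2^4 - 1 = 15
Broadcast last octet = 208 OR 15 = 223

223


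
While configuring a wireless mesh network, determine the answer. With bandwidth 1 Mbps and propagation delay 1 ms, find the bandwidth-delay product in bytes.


Given: bandwidth = 1 Mbps, delay = 1 ms
BDP in bits = 1 * 10^6 * 1 / 1000
BDP in bits = 1000
BDP in bytes = 1000 / 8 = 125

125


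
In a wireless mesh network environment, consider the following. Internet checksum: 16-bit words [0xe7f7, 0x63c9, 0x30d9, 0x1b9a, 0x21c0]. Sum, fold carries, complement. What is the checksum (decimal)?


Given words: [0xe7f7, 0x63c9, 0x30d9, 0x1b9a, 0x21c0]
Step 1: Sum all words
Raw sum = 59383 + 25545 + 12505 + 7066 + 8640 = 113139
Step 2: Fold carry: (47603 + 1) = 47604
One's complement = ~47604 & 0xFFFF = 17931

17931


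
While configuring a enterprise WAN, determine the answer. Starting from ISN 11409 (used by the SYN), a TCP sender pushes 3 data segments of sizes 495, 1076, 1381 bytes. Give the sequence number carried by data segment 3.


The SYN occupies sequence number ISN = 11409, so the first data byte is ISN + 1 = 11410.
SEQ of data segment i = (ISN + 1) + sum of payload sizes of segments 1..i-1.
Segment 1: SEQ = 11410, payload = 495 bytes
Segment 2: SEQ = 11905, payload = 1076 bytes
Segment 3: SEQ = 12981, payload = 1381 bytes
SEQ of segment 3 = 11410 + 495 + 1076 = 12981

12981


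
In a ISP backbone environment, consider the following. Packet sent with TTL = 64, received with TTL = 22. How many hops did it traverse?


Given: initial TTL = 64, received TTL = 22
Hops = initial TTL - received TTL
Hops = 64 - 22 = 42

42


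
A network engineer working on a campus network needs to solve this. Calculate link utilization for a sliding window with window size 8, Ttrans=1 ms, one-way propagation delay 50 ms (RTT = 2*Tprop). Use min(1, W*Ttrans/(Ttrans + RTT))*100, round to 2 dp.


Given: W = 8, Ttrans = 1 ms, RTT = 100 ms (= 2 * Tprop, Tprop = 50 ms)
Cycle time = Ttrans + RTT = 1 + 100 = 101 ms (first packet sent until its ACK returns)
W * Ttrans = 8 * 1 = 8 ms of sending per cycle
W * Ttrans / (Ttrans + RTT) = 8 / 101 = 0.079208
U = min(1, 0.079208) = 0.079208
U% = 7.92%

7.92


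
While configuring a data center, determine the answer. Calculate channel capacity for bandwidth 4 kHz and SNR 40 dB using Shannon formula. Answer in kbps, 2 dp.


Given: B = 4 kHz, SNR = 40 dB
SNR linear = 10^(40/10) = 10000
1 + SNR = 10001
log2(10001) = 13.2878566418
C = 4 * 1000 * 13.2878566418 = 53151.4266 bps
C = 53.151427 kbps -> 53.15 kbps (2 dp)

53.15


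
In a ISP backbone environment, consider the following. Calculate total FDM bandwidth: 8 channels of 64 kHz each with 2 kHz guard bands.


Given: 8 channels, 64 kHz each, guard = 2 kHz
Channel bandwidth = 8 * 64 = 512 kHz
Guard bands = 7 gaps * 2 kHz = 14 kHz
Total = 512 + 14 = 526 kHz

526


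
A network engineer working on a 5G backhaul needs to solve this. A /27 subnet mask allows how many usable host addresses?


Given: subnet mask /27
Host bits = 32 - 27 = 5
Total addresses = 2^5 = 32
Usable hosts = 32 - 2 (network + broadcast) = 30

30


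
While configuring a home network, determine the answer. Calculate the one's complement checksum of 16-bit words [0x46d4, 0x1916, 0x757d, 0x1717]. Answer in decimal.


Given words: [0x46d4, 0x1916, 0x757d, 0x1717]
Step 1: Sum all words
Raw sum = 18132 + 6422 + 30077 + 5911 = 60542
One's complement = ~60542 & 0xFFFF = 4993

4993


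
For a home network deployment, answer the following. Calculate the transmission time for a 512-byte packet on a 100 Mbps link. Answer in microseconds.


Given: packet = 512 bytes, bandwidth = 100 Mbps
Packet in bits = 512 * 8 = 4096 bits
Bandwidth = 100 * 10^6 = 100000000 bps
Time = 4096 / 100000000 seconds
Time in us = 4096 * 10^6 / 100000000 = 40.96

40.96


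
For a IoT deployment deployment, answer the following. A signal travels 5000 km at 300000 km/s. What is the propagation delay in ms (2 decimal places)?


Given: distance = 5000 km, speed = 300000 km/s
Delay = distance / speed = 5000 / 300000 seconds
Delay in ms = 5000 * 1000 / 300000
Delay = 16.6667 ms
Rounded to 2 dp = 16.67 ms

16.67


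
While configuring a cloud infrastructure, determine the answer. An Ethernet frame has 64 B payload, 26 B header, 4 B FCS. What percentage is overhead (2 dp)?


Given: payload = 64 B, header = 26 B, trailer = 4 B
Overhead bytes = header + trailer = 26 + 4 = 30
Total frame = payload + overhead = 64 + 30 = 94
Overhead % = 30 / 94 * 100 = 31.9149% -> 31.91% (2 dp)

31.91


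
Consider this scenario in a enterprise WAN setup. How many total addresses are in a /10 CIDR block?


Given: CIDR prefix /10
Host bits = 32 - 10 = 22
Total addresses = 2^22 = 4194304

4194304


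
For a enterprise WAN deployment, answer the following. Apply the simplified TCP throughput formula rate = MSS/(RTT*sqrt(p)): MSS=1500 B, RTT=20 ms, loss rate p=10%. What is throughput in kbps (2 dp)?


Given: MSS = 1500 bytes, RTT = 20 ms, loss = 10%
RTT in seconds = 20 / 1000 = 0.02
Loss rate = 10% = 0.1
sqrt(loss) = sqrt(0.1) = 0.316227766017
Throughput (bytes/s) = 1500 / (0.02 * 0.316227766017) = 237170.8245
Throughput (kbps) = 237170.8245 * 8 / 1000 = 1897.366596 -> 1897.37 kbps (2 dp)

1897.37


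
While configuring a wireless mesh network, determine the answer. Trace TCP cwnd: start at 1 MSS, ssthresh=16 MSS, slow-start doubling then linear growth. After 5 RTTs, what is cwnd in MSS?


RTT 0: cwnd = 1 MSS (initial)
RTT 1: cwnd = 2 MSS (slow start, doubled)
RTT 2: cwnd = 4 MSS (slow start, doubled)
RTT 3: cwnd = 8 MSS (slow start, doubled)
RTT 4: cwnd = 16 MSS (slow start, doubled)
RTT 5: cwnd = 17 MSS (congestion avoidance, +1)

17


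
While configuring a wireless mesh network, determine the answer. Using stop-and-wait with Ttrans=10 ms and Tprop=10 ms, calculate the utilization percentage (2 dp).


Given: Ttrans = 10 ms, Tprop = 10 ms
RTT = 2 * Tprop = 2 * 10 = 20 ms
U = Ttrans / (Ttrans + RTT)
U = 10 / (10 + 20)
U = 10 / 30 = 0.333333
U% = 33.33%

33.33


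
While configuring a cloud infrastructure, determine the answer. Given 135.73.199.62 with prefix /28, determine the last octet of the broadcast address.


Given: IP = 135.73.199.62, prefix = /28
Host bits = 32 - 28 = 4
Network last octet = 62 AND mask = 48
Host part size = 2^4 - 1 = 15
Broadcast last octet = 48 OR 15 = 63

63


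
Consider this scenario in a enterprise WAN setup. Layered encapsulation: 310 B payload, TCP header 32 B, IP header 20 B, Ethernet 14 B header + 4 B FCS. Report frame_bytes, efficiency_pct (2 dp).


TCP segment = 310 + 32 = 342 B
IP packet = 342 + 20 = 362 B
Ethernet frame = 362 + 14 + 4 = 380 B
Efficiency = app / frame = 310 / 380 = 0.815789 = 81.5789% -> 81.58% (2 dp)

380, 81.58


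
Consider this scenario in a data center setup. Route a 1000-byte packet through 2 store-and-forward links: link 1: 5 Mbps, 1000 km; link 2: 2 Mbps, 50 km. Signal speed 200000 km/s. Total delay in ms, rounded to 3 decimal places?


Packet = 1000 bytes = 8000 bits. Store-and-forward: sum (t_trans + t_prop) per link.
Link 1: t_trans = 8000/(5*10^6) s = 1.6000 ms; t_prop = 1000/200000 s = 5.0000 ms; subtotal = 6.6000 ms
Link 2: t_trans = 8000/(2*10^6) s = 4.0000 ms; t_prop = 50/200000 s = 0.2500 ms; subtotal = 4.2500 ms
End-to-end = 6.6000 + 4.2500 = 10.8500 ms -> 10.850 ms (3 dp)

10.850


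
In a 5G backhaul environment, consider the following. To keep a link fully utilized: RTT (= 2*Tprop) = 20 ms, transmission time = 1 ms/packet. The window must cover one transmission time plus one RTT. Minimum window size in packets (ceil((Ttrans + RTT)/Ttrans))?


Given: Ttrans = 1 ms, RTT = 20 ms (= 2 * Tprop, Tprop = 10 ms)
Time until first ACK returns = Ttrans + RTT = 1 + 20 = 21 ms
Need W * Ttrans >= Ttrans + RTT  ->  W >= (Ttrans + RTT) / Ttrans
(Ttrans + RTT) / Ttrans = 21 / 1 = 21
W_min = ceil(21) = 21

21


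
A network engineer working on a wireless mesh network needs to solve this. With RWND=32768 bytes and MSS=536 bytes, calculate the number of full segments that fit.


Given: RWND = 32768 bytes, MSS = 536 bytes
Full segments = floor(RWND / MSS)
Full segments = floor(32768 / 536)
Full segments = floor(61.1343) = 61

61


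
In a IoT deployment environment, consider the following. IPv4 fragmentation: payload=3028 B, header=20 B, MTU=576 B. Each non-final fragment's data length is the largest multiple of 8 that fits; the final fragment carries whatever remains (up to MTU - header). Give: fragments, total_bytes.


Max data per non-final fragment = floor((MTU - header)/8)*8 = floor((576 - 20)/8)*8 = floor(556/8)*8 = 552 B
Final fragment needs no 8-byte alignment: it can carry up to MTU - header = 556 B
Non-final fragments needed = ceil((payload - 556) / 552) = ceil(2472/552) = ceil(4.4783) = 5
Number of fragments = 5 + 1 = 6
Fragment sizes (data): 5 * 552 B + 268 B (last, 268 <= 556 OK)
Total bytes sent = payload + n_frags * header = 3028 + 6*20 = 3028 + 120 = 3148 B

6, 3148


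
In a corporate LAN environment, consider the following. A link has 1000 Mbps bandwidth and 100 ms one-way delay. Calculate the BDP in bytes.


Given: bandwidth = 1000 Mbps, delay = 100 ms
BDP in bits = 1000 * 10^6 * 100 / 1000
BDP in bits = 100000000
BDP in bytes = 100000000 / 8 = 12500000

12500000


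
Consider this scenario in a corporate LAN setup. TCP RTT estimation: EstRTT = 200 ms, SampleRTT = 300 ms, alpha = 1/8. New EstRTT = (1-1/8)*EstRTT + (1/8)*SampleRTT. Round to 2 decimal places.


Given: EstRTT = 200 ms, SampleRTT = 300 ms, alpha = 1/8
New EstRTT = (1 - alpha) * EstRTT + alpha * SampleRTT
(7/8) * 200 = 175
(1/8) * 300 = 37.5
New EstRTT = 175 + 37.5 = 212.5 ms -> 212.50 ms (2 dp)

212.50


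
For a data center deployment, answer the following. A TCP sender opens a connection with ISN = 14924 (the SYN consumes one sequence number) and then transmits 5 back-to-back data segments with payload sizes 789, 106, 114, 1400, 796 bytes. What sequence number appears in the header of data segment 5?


The SYN occupies sequence number ISN = 14924, so the first data byte is ISN + 1 = 14925.
SEQ of data segment i = (ISN + 1) + sum of payload sizes of segments 1..i-1.
Segment 1: SEQ = 14925, payload = 789 bytes
Segment 2: SEQ = 15714, payload = 106 bytes
Segment 3: SEQ = 15820, payload = 114 bytes
Segment 4: SEQ = 15934, payload = 1400 bytes
Segment 5: SEQ = 17334, payload = 796 bytes
SEQ of segment 5 = 14925 + 789 + 106 + 114 + 1400 = 17334

17334


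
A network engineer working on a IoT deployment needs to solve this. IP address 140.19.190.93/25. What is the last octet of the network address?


Given: IP = 140.19.190.93, prefix = /25
Subnet mask = 255.255.255.128
Last octet of IP: 93
Last octet of mask: 128
Network last octet = 93 AND 128 = 0

0


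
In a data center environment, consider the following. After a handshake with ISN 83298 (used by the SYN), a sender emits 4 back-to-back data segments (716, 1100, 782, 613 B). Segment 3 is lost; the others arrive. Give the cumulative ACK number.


SYN uses sequence number 83298; first data byte = ISN + 1 = 83299.
Segment 1: SEQ = 83299, len = 716 B, covers [83299, 84014]
Segment 2: SEQ = 84015, len = 1100 B, covers [84015, 85114]
Segment 3: SEQ = 85115, len = 782 B, covers [85115, 85896] [LOST]
Segment 4: SEQ = 85897, len = 613 B, covers [85897, 86509]
In-order data received: bytes [83299, 85114] (segments 1..2).
Segment 3 missing -> gap begins at byte 85115; later segments buffered out of order.
Cumulative ACK = next expected in-order byte = 83299 + 716 + 1100 = 85115

85115


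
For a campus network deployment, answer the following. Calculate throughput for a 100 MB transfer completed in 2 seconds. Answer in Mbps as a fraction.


Given: file = 100 MB, time = 2 s
File in Mb = 100 * 8 = 800 Mb
Throughput = 800 / 2 Mbps
Throughput = 400 Mbps

400


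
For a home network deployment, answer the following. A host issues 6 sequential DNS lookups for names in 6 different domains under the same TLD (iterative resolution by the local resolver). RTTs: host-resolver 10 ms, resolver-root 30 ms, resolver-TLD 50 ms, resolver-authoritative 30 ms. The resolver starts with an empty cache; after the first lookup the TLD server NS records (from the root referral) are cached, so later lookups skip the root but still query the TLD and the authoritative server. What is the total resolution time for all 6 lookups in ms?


Lookup 1 (cold cache): local + root + TLD + auth = 10 + 30 + 50 + 30 = 120 ms
Lookups 2..6 (TLD NS cached -> skip root; new domain -> still ask TLD and auth): local + TLD + auth = 10 + 50 + 30 = 90 ms each
Remaining 5 lookups: 5 * 90 = 450 ms
Total = 120 + 450 = 570 ms

570


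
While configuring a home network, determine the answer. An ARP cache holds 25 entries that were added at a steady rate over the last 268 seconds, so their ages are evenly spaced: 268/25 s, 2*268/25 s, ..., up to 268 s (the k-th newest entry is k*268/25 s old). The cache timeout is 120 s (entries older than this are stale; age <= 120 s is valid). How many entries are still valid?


Ages are k * 268/25 s for k = 1..25 (spacing = 10.7200 s).
Entry k is valid iff k * 268/25 <= 120 iff k <= 25 * 120 / 268 = 11.1940
n_valid = floor(11.1940) = 11
(n_stale = 25 - 11 = 14)

11


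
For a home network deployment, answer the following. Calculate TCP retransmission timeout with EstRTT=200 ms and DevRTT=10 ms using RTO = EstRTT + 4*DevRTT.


Given: EstRTT = 200 ms, DevRTT = 10 ms
Timeout = EstRTT + 4 * DevRTT
4 * DevRTT = 4 * 10 = 40
Timeout = 200 + 40 = 240 ms

240


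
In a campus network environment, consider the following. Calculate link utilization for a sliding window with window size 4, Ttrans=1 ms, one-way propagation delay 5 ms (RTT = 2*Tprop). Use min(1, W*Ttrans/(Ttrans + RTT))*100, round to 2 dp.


Given: W = 4, Ttrans = 1 ms, RTT = 10 ms (= 2 * Tprop, Tprop = 5 ms)
Cycle time = Ttrans + RTT = 1 + 10 = 11 ms (first packet sent until its ACK returns)
W * Ttrans = 4 * 1 = 4 ms of sending per cycle
W * Ttrans / (Ttrans + RTT) = 4 / 11 = 0.363636
U = min(1, 0.363636) = 0.363636
U% = 36.36%

36.36


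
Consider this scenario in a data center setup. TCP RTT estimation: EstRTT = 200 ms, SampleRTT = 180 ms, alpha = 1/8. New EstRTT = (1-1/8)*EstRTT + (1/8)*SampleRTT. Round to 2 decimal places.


Given: EstRTT = 200 ms, SampleRTT = 180 ms, alpha = 1/8
New EstRTT = (1 - alpha) * EstRTT + alpha * SampleRTT
(7/8) * 200 = 175
(1/8) * 180 = 22.5
New EstRTT = 175 + 22.5 = 197.5 ms -> 197.50 ms (2 dp)

197.50


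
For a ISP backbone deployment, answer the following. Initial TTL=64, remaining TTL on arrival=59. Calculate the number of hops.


Given: initial TTL = 64, received TTL = 59
Hops = initial TTL - received TTL
Hops = 64 - 59 = 5

5


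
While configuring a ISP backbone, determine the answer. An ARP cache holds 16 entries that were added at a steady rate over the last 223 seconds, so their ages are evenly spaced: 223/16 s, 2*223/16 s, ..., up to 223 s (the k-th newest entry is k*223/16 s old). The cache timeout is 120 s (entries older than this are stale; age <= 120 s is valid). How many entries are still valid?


Ages are k * 223/16 s for k = 1..16 (spacing = 13.9375 s).
Entry k is valid iff k * 223/16 <= 120 iff k <= 16 * 120 / 223 = 8.6099
n_valid = floor(8.6099) = 8
(n_stale = 16 - 8 = 8)

8


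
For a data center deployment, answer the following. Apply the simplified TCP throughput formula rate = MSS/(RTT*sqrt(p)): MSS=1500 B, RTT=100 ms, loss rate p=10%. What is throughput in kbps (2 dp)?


Given: MSS = 1500 bytes, RTT = 100 ms, loss = 10%
RTT in seconds = 100 / 1000 = 0.1
Loss rate = 10% = 0.1
sqrt(loss) = sqrt(0.1) = 0.316227766017
Throughput (bytes/s) = 1500 / (0.1 * 0.316227766017) = 47434.1649
Throughput (kbps) = 47434.1649 * 8 / 1000 = 379.473319 -> 379.47 kbps (2 dp)

379.47


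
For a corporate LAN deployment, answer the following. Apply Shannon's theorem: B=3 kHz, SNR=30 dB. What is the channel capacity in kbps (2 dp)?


Given: B = 3 kHz, SNR = 30 dB
SNR linear = 10^(30/10) = 1000
1 + SNR = 1001
log2(1001) = 9.9672262588
C = 3 * 1000 * 9.9672262588 = 29901.6788 bps
C = 29.901679 kbps -> 29.90 kbps (2 dp)

29.90


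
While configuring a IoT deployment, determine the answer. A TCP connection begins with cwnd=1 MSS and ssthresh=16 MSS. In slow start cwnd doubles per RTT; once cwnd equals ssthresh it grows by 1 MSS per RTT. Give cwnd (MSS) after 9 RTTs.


RTT 0: cwnd = 1 MSS (initial)
RTT 1: cwnd = 2 MSS (slow start, doubled)
RTT 2: cwnd = 4 MSS (slow start, doubled)
RTT 3: cwnd = 8 MSS (slow start, doubled)
RTT 4: cwnd = 16 MSS (slow start, doubled)
RTT 5: cwnd = 17 MSS (congestion avoidance, +1)
RTT 6: cwnd = 18 MSS (congestion avoidance, +1)
RTT 7: cwnd = 19 MSS (congestion avoidance, +1)
RTT 8: cwnd = 20 MSS (congestion avoidance, +1)
RTT 9: cwnd = 21 MSS (congestion avoidance, +1)

21


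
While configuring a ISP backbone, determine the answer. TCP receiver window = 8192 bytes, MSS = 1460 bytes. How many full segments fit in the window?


Given: RWND = 8192 bytes, MSS = 1460 bytes
Full segments = floor(RWND / MSS)
Full segments = floor(8192 / 1460)
Full segments = floor(5.611) = 5

5


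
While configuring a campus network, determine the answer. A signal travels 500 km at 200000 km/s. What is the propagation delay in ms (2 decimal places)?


Given: distance = 500 km, speed = 200000 km/s
Delay = distance / speed = 500 / 200000 seconds
Delay in ms = 500 * 1000 / 200000
Delay = 2.5000 ms
Rounded to 2 dp = 2.50 ms

2.50


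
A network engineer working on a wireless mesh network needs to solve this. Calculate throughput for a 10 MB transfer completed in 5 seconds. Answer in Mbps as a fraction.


Given: file = 10 MB, time = 5 s
File in Mb = 10 * 8 = 80 Mb
Throughput = 80 / 5 Mbps
Throughput = 16 Mbps

16


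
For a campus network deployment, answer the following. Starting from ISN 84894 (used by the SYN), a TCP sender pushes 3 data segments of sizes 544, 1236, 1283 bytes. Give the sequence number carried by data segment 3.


The SYN occupies sequence number ISN = 84894, so the first data byte is ISN + 1 = 84895.
SEQ of data segment i = (ISN + 1) + sum of payload sizes of segments 1..i-1.
Segment 1: SEQ = 84895, payload = 544 bytes
Segment 2: SEQ = 85439, payload = 1236 bytes
Segment 3: SEQ = 86675, payload = 1283 bytes
SEQ of segment 3 = 84895 + 544 + 1236 = 86675

86675


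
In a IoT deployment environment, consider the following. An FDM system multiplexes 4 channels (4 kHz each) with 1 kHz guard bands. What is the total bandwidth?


Given: 4 channels, 4 kHz each, guard = 1 kHz
Channel bandwidth = 4 * 4 = 16 kHz
Guard bands = 3 gaps * 1 kHz = 3 kHz
Total = 16 + 3 = 19 kHz

19


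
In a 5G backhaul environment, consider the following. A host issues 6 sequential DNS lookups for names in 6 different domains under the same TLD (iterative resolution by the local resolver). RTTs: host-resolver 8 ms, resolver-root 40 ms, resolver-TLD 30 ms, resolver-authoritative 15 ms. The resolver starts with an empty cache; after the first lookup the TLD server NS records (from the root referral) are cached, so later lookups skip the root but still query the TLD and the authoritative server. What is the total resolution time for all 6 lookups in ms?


Lookup 1 (cold cache): local + root + TLD + auth = 8 + 40 + 30 + 15 = 93 ms
Lookups 2..6 (TLD NS cached -> skip root; new domain -> still ask TLD and auth): local + TLD + auth = 8 + 30 + 15 = 53 ms each
Remaining 5 lookups: 5 * 53 = 265 ms
Total = 93 + 265 = 358 ms

358


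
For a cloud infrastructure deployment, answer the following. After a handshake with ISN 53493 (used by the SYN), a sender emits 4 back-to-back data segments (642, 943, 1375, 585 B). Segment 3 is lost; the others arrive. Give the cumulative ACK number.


SYN uses sequence number 53493; first data byte = ISN + 1 = 53494.
Segment 1: SEQ = 53494, len = 642 B, covers [53494, 54135]
Segment 2: SEQ = 54136, len = 943 B, covers [54136, 55078]
Segment 3: SEQ = 55079, len = 1375 B, covers [55079, 56453] [LOST]
Segment 4: SEQ = 56454, len = 585 B, covers [56454, 57038]
In-order data received: bytes [53494, 55078] (segments 1..2).
Segment 3 missing -> gap begins at byte 55079; later segments buffered out of order.
Cumulative ACK = next expected in-order byte = 53494 + 642 + 943 = 55079

55079


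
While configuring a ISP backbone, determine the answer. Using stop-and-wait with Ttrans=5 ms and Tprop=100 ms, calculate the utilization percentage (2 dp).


Given: Ttrans = 5 ms, Tprop = 100 ms
RTT = 2 * Tprop = 2 * 100 = 200 ms
U = Ttrans / (Ttrans + RTT)
U = 5 / (5 + 200)
U = 5 / 205 = 0.02439
U% = 2.44%

2.44


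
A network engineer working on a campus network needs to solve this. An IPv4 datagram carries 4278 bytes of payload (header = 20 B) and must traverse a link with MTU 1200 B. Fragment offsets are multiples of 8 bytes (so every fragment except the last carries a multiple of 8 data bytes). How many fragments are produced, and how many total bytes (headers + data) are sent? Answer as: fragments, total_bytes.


Max data per non-final fragment = floor((MTU - header)/8)*8 = floor((1200 - 20)/8)*8 = floor(1180/8)*8 = 1176 B
Final fragment needs no 8-byte alignment: it can carry up to MTU - header = 1180 B
Non-final fragments needed = ceil((payload - 1180) / 1176) = ceil(3098/1176) = ceil(2.6344) = 3
Number of fragments = 3 + 1 = 4
Fragment sizes (data): 3 * 1176 B + 750 B (last, 750 <= 1180 OK)
Total bytes sent = payload + n_frags * header = 4278 + 4*20 = 4278 + 80 = 4358 B

4, 4358


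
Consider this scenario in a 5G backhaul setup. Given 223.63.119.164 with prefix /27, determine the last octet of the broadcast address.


Given: IP = 223.63.119.164, prefix = /27
Host bits = 32 - 27 = 5
Network last octet = 164 AND mask = 160
Host part size = 2^5 - 1 = 31
Broadcast last octet = 160 OR 31 = 191

191


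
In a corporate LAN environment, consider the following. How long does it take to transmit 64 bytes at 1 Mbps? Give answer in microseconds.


Given: packet = 64 bytes, bandwidth = 1 Mbps
Packet in bits = 64 * 8 = 512 bits
Bandwidth = 1 * 10^6 = 1000000 bps
Time = 512 / 1000000 seconds
Time in us = 512 * 10^6 / 1000000 = 512

512


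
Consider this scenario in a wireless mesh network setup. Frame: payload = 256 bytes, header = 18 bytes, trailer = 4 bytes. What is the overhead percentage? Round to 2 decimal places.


Given: payload = 256 B, header = 18 B, trailer = 4 B
Overhead bytes = header + trailer = 18 + 4 = 22
Total frame = payload + overhead = 256 + 22 = 278
Overhead % = 22 / 278 * 100 = 7.9137% -> 7.91% (2 dp)

7.91


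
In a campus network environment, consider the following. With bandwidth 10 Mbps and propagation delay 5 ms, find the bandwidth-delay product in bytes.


Given: bandwidth = 10 Mbps, delay = 5 ms
BDP in bits = 10 * 10^6 * 5 / 1000
BDP in bits = 50000
BDP in bytes = 50000 / 8 = 6250

6250


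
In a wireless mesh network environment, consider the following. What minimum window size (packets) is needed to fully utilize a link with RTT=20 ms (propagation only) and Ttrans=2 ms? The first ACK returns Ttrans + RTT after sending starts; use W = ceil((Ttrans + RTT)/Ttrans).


Given: Ttrans = 2 ms, RTT = 20 ms (= 2 * Tprop, Tprop = 10 ms)
Time until first ACK returns = Ttrans + RTT = 2 + 20 = 22 ms
Need W * Ttrans >= Ttrans + RTT  ->  W >= (Ttrans + RTT) / Ttrans
(Ttrans + RTT) / Ttrans = 22 / 2 = 11
W_min = ceil(11) = 11

11


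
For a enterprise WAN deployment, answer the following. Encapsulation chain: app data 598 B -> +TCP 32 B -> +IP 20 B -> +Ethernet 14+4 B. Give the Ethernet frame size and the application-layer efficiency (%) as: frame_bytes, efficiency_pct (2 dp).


TCP segment = 598 + 32 = 630 B
IP packet = 630 + 20 = 650 B
Ethernet frame = 650 + 14 + 4 = 668 B
Efficiency = app / frame = 598 / 668 = 0.895210 = 89.5210% -> 89.52% (2 dp)

668, 89.52


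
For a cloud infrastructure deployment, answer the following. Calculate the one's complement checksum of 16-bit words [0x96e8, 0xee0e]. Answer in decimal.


Given words: [0x96e8, 0xee0e]
Step 1: Sum all words
Raw sum = 38632 + 60942 = 99574
Step 2: Fold carry: (34038 + 1) = 34039
One's complement = ~34039 & 0xFFFF = 31496

31496


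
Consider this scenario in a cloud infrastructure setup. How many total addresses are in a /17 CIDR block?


Given: CIDR prefix /17
Host bits = 32 - 17 = 15
Total addresses = 2^15 = 32768

32768


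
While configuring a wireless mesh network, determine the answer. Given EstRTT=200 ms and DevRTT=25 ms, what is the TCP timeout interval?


Given: EstRTT = 200 ms, DevRTT = 25 ms
Timeout = EstRTT + 4 * DevRTT
4 * DevRTT = 4 * 25 = 100
Timeout = 200 + 100 = 300 ms

300


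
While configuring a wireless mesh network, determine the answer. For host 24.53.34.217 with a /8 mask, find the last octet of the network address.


Given: IP = 24.53.34.217, prefix = /8
Subnet mask = 255.0.0.0
Last octet of IP: 217
Last octet of mask: 0
Network last octet = 217 AND 0 = 0

0


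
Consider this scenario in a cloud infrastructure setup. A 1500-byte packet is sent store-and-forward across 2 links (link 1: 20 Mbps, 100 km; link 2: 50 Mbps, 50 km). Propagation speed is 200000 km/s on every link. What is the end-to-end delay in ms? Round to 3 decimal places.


Packet = 1500 bytes = 12000 bits. Store-and-forward: sum (t_trans + t_prop) per link.
Link 1: t_trans = 12000/(20*10^6) s = 0.6000 ms; t_prop = 100/200000 s = 0.5000 ms; subtotal = 1.1000 ms
Link 2: t_trans = 12000/(50*10^6) s = 0.2400 ms; t_prop = 50/200000 s = 0.2500 ms; subtotal = 0.4900 ms
End-to-end = 1.1000 + 0.4900 = 1.5900 ms -> 1.590 ms (3 dp)

1.590


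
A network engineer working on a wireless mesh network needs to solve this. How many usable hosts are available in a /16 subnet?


Given: subnet mask /16
Host bits = 32 - 16 = 16
Total addresses = 2^16 = 65536
Usable hosts = 65536 - 2 (network + broadcast) = 65534

65534


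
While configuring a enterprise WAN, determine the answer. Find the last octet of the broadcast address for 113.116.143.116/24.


Given: IP = 113.116.143.116, prefix = /24
Host bits = 32 - 24 = 8
Network last octet = 116 AND mask = 0
Host part size = 2^8 - 1 = 255
Broadcast last octet = 0 OR 255 = 255

255


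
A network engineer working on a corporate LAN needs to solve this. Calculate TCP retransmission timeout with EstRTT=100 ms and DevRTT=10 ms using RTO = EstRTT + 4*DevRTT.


Given: EstRTT = 100 ms, DevRTT = 10 ms
Timeout = EstRTT + 4 * DevRTT
4 * DevRTT = 4 * 10 = 40
Timeout = 100 + 40 = 140 ms

140


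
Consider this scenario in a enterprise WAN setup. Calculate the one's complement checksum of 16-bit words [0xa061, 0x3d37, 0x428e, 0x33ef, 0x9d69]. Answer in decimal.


Given words: [0xa061, 0x3d37, 0x428e, 0x33ef, 0x9d69]
Step 1: Sum all words
Raw sum = 41057 + 15671 + 17038 + 13295 + 40297 = 127358
Step 2: Fold carry: (61822 + 1) = 61823
One's complement = ~61823 & 0xFFFF = 3712

3712


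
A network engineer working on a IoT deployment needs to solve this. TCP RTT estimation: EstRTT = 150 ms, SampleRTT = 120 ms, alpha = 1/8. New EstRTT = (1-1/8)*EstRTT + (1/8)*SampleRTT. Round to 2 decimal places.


Given: EstRTT = 150 ms, SampleRTT = 120 ms, alpha = 1/8
New EstRTT = (1 - alpha) * EstRTT + alpha * SampleRTT
(7/8) * 150 = 131.25
(1/8) * 120 = 15
New EstRTT = 131.25 + 15 = 146.25 ms -> 146.25 ms (2 dp)

146.25


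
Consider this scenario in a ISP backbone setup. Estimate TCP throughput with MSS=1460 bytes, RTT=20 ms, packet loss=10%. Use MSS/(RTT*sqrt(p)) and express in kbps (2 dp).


Given: MSS = 1460 bytes, RTT = 20 ms, loss = 10%
RTT in seconds = 20 / 1000 = 0.02
Loss rate = 10% = 0.1
sqrt(loss) = sqrt(0.1) = 0.316227766017
Throughput (bytes/s) = 1460 / (0.02 * 0.316227766017) = 230846.2692
Throughput (kbps) = 230846.2692 * 8 / 1000 = 1846.770154 -> 1846.77 kbps (2 dp)

1846.77


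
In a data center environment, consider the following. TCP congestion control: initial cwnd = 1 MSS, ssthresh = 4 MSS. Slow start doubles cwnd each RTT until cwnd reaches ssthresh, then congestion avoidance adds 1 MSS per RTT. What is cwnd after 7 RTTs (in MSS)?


RTT 0: cwnd = 1 MSS (initial)
RTT 1: cwnd = 2 MSS (slow start, doubled)
RTT 2: cwnd = 4 MSS (slow start, doubled)
RTT 3: cwnd = 5 MSS (congestion avoidance, +1)
RTT 4: cwnd = 6 MSS (congestion avoidance, +1)
RTT 5: cwnd = 7 MSS (congestion avoidance, +1)
RTT 6: cwnd = 8 MSS (congestion avoidance, +1)
RTT 7: cwnd = 9 MSS (congestion avoidance, +1)

9


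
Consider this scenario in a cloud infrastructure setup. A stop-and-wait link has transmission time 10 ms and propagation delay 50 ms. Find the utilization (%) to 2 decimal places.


Given: Ttrans = 10 ms, Tprop = 50 ms
RTT = 2 * Tprop = 2 * 50 = 100 ms
U = Ttrans / (Ttrans + RTT)
U = 10 / (10 + 100)
U = 10 / 110 = 0.090909
U% = 9.09%

9.09


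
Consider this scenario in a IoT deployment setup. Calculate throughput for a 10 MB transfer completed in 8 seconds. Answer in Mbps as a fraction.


Given: file = 10 MB, time = 8 s
File in Mb = 10 * 8 = 80 Mb
Throughput = 80 / 8 Mbps
Throughput = 10 Mbps

10


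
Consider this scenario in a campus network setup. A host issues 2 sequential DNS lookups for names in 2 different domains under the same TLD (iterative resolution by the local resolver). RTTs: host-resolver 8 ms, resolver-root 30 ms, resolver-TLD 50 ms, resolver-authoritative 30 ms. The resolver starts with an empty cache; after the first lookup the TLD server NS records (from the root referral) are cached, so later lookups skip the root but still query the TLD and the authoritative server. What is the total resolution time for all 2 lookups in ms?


Lookup 1 (cold cache): local + root + TLD + auth = 8 + 30 + 50 + 30 = 118 ms
Lookups 2..2 (TLD NS cached -> skip root; new domain -> still ask TLD and auth): local + TLD + auth = 8 + 50 + 30 = 88 ms each
Remaining 1 lookups: 1 * 88 = 88 ms
Total = 118 + 88 = 206 ms

206
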